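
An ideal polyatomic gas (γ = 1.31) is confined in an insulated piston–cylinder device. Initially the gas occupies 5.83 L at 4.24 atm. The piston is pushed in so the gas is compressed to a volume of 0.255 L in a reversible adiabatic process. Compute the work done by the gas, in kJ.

P₂ = P₁(V₁/V₂)^γ = 4.24×(5.83/0.255)^(1.31) = 255.8 atm.
For a reversible adiabat, W_by_gas = (P₁V₁ − P₂V₂)/(γ−1).
W_by = (429600×0.00583 − 2.591×10^7×0.000255) / (0.31) = -13240 J.

W ≈ -13.2 kJ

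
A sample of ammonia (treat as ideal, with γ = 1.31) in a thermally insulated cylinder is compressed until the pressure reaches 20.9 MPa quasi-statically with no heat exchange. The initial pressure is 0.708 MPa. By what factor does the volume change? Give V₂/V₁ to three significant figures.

From PV^γ = const, V₂/V₁ = (P₁/P₂)^(1/γ).
V₂/V₁ = (0.708/20.9)^(0.763) = 0.07547.

V₂/V₁ ≈ 0.0755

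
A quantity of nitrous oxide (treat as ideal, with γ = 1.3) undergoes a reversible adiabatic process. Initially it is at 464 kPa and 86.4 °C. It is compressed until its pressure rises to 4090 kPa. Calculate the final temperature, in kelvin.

T₂ ≈ 594 K

Adiabatic: T₂/T₁ = (P₂/P₁)^((γ−1)/γ).
T₁ = 86.4 °C = 359.5 K.
T₂ = 359.5 × (4090/464)^(0.231) = 594.1 K.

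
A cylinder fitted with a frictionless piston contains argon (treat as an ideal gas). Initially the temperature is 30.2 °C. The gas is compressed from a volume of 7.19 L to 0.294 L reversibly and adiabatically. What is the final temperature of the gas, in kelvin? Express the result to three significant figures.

Adiabatic: T₁V₁^(γ−1) = T₂V₂^(γ−1) ⇒ T₂ = T₁ (V₁/V₂)^(γ−1).
For a monatomic ideal gas γ = 5/3, so γ−1 = 2/3.
T₁ = 30.2 °C = 303.3 K.
T₂ = 303.3 × (7.19/0.294)^(2/3) = 2556 K.

T₂ ≈ 2560 K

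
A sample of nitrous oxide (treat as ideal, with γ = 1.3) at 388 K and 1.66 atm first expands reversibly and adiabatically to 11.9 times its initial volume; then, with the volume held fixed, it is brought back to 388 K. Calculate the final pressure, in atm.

Adiabatic step (PV^γ = const): P₂ = 1.66×(1/11.9)^(1.3) = 0.06636 atm; T₂ = 388×(1/11.9)^(0.3) = 184.6 K.
Isochoric: P₃ = P₂(T₃/T₂) = 0.06636 × (388/184.6) = 0.1395 atm.

P₃ ≈ 0.139 atm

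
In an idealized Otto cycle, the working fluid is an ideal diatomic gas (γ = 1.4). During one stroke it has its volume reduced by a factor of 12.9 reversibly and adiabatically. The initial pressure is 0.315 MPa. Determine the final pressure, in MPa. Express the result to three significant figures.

Since PV^γ is constant along a reversible adiabat, P₂ = P₁ (V₁/V₂)^γ.
P₂ = 0.315 × 12.9^(1.4) = 11.3 MPa.

P₂ ≈ 11.3 MPa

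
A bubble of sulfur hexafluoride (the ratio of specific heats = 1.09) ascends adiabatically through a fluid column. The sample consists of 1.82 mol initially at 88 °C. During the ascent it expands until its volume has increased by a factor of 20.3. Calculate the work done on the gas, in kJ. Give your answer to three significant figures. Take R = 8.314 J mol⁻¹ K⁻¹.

W ≈ -14.4 kJ

For a reversible adiabat TV^(γ−1) is constant, so T₂ = T₁ (V₁/V₂)^(γ−1).
T₁ = 88 °C = 361.1 K.
T₂ = 361.1 × (1/20.3)^(0.09) = 275.4 K.
Q = 0, so ΔU = W_on_gas = nCᵥΔT with Cᵥ = R/(γ−1) = 92.38 J/(mol·K).
ΔU = 1.82 × 92.38 × (275.4 − 361.1) = -14410 J.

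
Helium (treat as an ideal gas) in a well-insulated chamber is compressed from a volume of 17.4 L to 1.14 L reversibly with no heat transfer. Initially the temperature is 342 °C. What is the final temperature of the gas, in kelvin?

Adiabatic: T₁V₁^(γ−1) = T₂V₂^(γ−1) ⇒ T₂ = T₁ (V₁/V₂)^(γ−1).
For a monatomic ideal gas γ = 5/3, so γ−1 = 2/3.
T₁ = 342 °C = 615.1 K.
T₂ = 615.1 × (17.4/1.14)^(2/3) = 3785 K.

T₂ ≈ 3790 K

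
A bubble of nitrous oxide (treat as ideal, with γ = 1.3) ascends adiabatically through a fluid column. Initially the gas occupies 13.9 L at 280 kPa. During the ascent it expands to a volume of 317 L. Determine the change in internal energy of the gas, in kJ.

P₂ = P₁(V₁/V₂)^γ = 280×(13.9/317)^(1.3) = 4.805 kPa.
For a reversible adiabat, W_by_gas = (P₁V₁ − P₂V₂)/(γ−1).
W_by = (280000×0.0139 − 4805×0.317) / (0.3) = 7896 J.
Q = 0 ⇒ ΔU = −W_by = -7896 J.

ΔU ≈ -7.90 kJ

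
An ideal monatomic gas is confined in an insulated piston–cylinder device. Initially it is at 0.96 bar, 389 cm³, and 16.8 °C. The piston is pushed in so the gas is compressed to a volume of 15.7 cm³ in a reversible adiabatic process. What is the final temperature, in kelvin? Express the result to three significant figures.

For a reversible adiabat TV^(γ−1) is constant, so T₂ = T₁ (V₁/V₂)^(γ−1).
γ = 5/3 for a monatomic ideal gas.
T₁ = 16.8 °C = 289.9 K.
T₂ = 289.9 × (389/15.7)^(2/3) = 2464 K.

T₂ ≈ 2460 K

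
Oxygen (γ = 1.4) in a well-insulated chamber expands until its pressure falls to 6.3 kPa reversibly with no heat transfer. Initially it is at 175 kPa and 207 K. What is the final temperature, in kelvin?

T₂ ≈ 80.1 K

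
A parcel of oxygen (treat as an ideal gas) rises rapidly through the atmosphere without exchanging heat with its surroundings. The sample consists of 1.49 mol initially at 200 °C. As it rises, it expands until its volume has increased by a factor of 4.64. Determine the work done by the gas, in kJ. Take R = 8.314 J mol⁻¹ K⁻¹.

For a reversible adiabat TV^(γ−1) is constant, so T₂ = T₁ (V₁/V₂)^(γ−1).
γ = 7/5 for a diatomic ideal gas, so γ−1 = 2/5.
T₁ = 200 °C = 473.1 K.
T₂ = 473.1 × (1/4.64)^(2/5) = 256.1 K.
Q = 0, so ΔU = W_on_gas = nCᵥΔT with Cᵥ = R/(γ−1) = 20.79 J/(mol·K).
ΔU = 1.49 × 20.79 × (256.1 − 473.1) = -6722 J.
Work done by the gas = −ΔU = 6722 J.

W ≈ 6.72 kJ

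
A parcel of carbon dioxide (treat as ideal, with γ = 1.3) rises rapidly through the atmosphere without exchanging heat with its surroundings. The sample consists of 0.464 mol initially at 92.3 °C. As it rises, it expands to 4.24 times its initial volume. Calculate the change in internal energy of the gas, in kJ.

For a reversible adiabat TV^(γ−1) is constant, so T₂ = T₁ (V₁/V₂)^(γ−1).
T₁ = 92.3 °C = 365.4 K.
T₂ = 365.4 × (1/4.24)^(0.3) = 236.9 K.
Q = 0, so ΔU = W_on_gas = nCᵥΔT with Cᵥ = R/(γ−1) = 27.71 J/(mol·K).
ΔU = 0.464 × 27.71 × (236.9 − 365.4) = -1653 J.

ΔU ≈ -1.65 kJ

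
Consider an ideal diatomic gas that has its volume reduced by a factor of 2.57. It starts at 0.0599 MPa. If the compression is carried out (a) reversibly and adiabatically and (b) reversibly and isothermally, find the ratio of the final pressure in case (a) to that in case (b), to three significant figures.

For a diatomic ideal gas γ = 7/5.
Isothermal: P_b = P₁(V₁/V₂) = 0.0599×2.57.
Adiabatic: P_a = P₁(V₁/V₂)^γ = 0.0599×2.57^(7/5).
P_a/P_b = (V₁/V₂)^(γ−1) = 2.57^(2/5) = 1.459.

P_adiabatic / P_isothermal ≈ 1.46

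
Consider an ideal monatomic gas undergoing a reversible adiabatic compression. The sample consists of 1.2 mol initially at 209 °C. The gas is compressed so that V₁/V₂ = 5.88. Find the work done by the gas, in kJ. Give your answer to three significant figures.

For a reversible adiabat TV^(γ−1) is constant, so T₂ = T₁ (V₁/V₂)^(γ−1).
γ = 5/3 for a monatomic ideal gas, so γ−1 = 2/3.
T₁ = 209 °C = 482.1 K.
T₂ = 482.1 × 5.88^(2/3) = 1571 K.
Q = 0, so ΔU = W_on_gas = nCᵥΔT with Cᵥ = R/(γ−1) = 12.47 J/(mol·K).
ΔU = 1.2 × 12.47 × (1571 − 482.1) = 16290 J.
Work done by the gas = −ΔU = -16290 J.

W ≈ -16.3 kJ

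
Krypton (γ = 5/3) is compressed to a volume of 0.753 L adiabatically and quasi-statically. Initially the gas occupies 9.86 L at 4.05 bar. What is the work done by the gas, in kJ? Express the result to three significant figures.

P₂ = P₁(V₁/V₂)^γ = 4.05×(9.86/0.753)^(5/3) = 294.6 bar.
For a reversible adiabat, W_by_gas = (P₁V₁ − P₂V₂)/(γ−1).
W_by = (405000×0.00986 − 2.946×10^7×0.000753) / (2/3) = -27290 J.

W ≈ -27.3 kJ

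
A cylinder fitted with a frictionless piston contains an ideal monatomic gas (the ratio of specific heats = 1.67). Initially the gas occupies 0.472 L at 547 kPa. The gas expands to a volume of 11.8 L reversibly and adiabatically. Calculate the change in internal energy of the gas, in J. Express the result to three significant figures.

ΔU ≈ -341 J

P₂ = P₁(V₁/V₂)^γ = 547×(0.472/11.8)^(1.67) = 2.532 kPa.
For a reversible adiabat, W_by_gas = (P₁V₁ − P₂V₂)/(γ−1).
W_by = (547000×0.000472 − 2532×0.0118) / (0.67) = 340.8 J.
Q = 0 ⇒ ΔU = −W_by = -340.8 J.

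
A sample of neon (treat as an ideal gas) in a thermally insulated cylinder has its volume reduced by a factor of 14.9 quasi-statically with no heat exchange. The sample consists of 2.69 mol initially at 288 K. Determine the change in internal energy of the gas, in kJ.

For a reversible adiabat TV^(γ−1) is constant, so T₂ = T₁ (V₁/V₂)^(γ−1).
γ = 5/3 for a monatomic ideal gas, so γ−1 = 2/3.
T₂ = 288 × 14.9^(2/3) = 1744 K.
Q = 0, so ΔU = W_on_gas = nCᵥΔT with Cᵥ = R/(γ−1) = 12.47 J/(mol·K).
ΔU = 2.69 × 12.47 × (1744 − 288) = 48840 J.

ΔU ≈ 48.8 kJ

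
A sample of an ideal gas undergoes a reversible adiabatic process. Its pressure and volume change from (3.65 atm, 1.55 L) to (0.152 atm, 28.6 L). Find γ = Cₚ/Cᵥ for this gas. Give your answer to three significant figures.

γ ≈ 1.09

PV^γ = const ⇒ γ = ln(P₂/P₁) / ln(V₁/V₂).
γ = ln(0.152/3.65) / ln(1.55/28.6) = 1.09.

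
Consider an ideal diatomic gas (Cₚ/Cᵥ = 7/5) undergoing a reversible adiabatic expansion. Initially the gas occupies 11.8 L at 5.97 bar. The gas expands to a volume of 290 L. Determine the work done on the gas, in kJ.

P₂ = P₁(V₁/V₂)^γ = 5.97×(11.8/290)^(7/5) = 0.06749 bar.
For a reversible adiabat, W_by_gas = (P₁V₁ − P₂V₂)/(γ−1).
W_by = (597000×0.0118 − 6749×0.29) / (2/5) = 12720 J.
W_on_gas = −W_by = -12720 J.

W ≈ -12.7 kJ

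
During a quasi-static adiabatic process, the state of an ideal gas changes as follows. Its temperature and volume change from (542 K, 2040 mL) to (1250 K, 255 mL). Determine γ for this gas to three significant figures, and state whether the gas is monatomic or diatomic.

TV^(γ−1) = const ⇒ γ − 1 = ln(T₂/T₁) / ln(V₁/V₂).
γ = 1 + ln(1250/542) / ln(2040/255) = 1.402.
γ ≈ 1.40 is close to 7/5, so the gas is diatomic.

γ ≈ 1.40; diatomic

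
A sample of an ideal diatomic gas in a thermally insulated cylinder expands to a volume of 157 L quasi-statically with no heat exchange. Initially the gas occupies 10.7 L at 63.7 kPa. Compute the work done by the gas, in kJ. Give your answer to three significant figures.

γ = 7/5 for a diatomic ideal gas.
P₂ = P₁(V₁/V₂)^γ = 63.7×(10.7/157)^(7/5) = 1.483 kPa.
For a reversible adiabat, W_by_gas = (P₁V₁ − P₂V₂)/(γ−1).
W_by = (63700×0.0107 − 1483×0.157) / (2/5) = 1122 J.

W ≈ 1.12 kJ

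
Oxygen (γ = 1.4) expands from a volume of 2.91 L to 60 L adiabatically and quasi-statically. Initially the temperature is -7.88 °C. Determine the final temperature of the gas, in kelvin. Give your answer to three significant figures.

T₂ ≈ 79.1 K

For a reversible adiabat TV^(γ−1) is constant, so T₂ = T₁ (V₁/V₂)^(γ−1).
T₁ = -7.88 °C = 265.3 K.
T₂ = 265.3 × (2.91/60)^(0.4) = 79.07 K.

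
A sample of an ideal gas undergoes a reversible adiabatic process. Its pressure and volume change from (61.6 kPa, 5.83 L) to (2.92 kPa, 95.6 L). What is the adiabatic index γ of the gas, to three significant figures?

PV^γ = const ⇒ γ = ln(P₂/P₁) / ln(V₁/V₂).
γ = ln(2.92/61.6) / ln(5.83/95.6) = 1.09.

γ ≈ 1.09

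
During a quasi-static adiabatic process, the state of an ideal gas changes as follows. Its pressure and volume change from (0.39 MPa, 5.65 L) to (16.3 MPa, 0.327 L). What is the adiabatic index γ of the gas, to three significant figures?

PV^γ = const ⇒ γ = ln(P₂/P₁) / ln(V₁/V₂).
γ = ln(16.3/0.39) / ln(5.65/0.327) = 1.31.

γ ≈ 1.31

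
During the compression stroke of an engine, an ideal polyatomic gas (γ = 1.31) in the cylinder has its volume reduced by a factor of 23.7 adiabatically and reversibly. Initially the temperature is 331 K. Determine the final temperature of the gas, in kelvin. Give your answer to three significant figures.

Adiabatic: T₁V₁^(γ−1) = T₂V₂^(γ−1) ⇒ T₂ = T₁ (V₁/V₂)^(γ−1).
T₂ = 331 × 23.7^(0.31) = 883.1 K.

T₂ ≈ 883 K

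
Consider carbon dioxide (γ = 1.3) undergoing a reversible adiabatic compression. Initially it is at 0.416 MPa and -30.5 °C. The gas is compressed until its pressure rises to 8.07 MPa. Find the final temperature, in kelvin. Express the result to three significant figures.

Adiabatic: T₂/T₁ = (P₂/P₁)^((γ−1)/γ).
T₁ = -30.5 °C = 242.6 K.
T₂ = 242.6 × (8.07/0.416)^(0.231) = 481 K.

T₂ ≈ 481 K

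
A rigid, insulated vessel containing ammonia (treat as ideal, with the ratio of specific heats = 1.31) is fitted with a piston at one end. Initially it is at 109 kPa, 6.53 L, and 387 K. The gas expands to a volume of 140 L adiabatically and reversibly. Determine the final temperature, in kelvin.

For a reversible adiabat TV^(γ−1) is constant, so T₂ = T₁ (V₁/V₂)^(γ−1).
T₂ = 387 × (6.53/140)^(0.31) = 149.6 K.

T₂ ≈ 150 K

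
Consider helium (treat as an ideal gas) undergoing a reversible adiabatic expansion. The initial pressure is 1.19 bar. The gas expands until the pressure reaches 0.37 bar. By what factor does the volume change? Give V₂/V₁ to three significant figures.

V₂/V₁ ≈ 2.02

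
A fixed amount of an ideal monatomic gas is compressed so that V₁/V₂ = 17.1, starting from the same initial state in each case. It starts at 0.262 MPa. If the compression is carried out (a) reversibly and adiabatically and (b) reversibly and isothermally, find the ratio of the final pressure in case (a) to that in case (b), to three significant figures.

For a monatomic ideal gas γ = 5/3.
Isothermal: P_b = P₁(V₁/V₂) = 0.262×17.1.
Adiabatic: P_a = P₁(V₁/V₂)^γ = 0.262×17.1^(5/3).
P_a/P_b = (V₁/V₂)^(γ−1) = 17.1^(2/3) = 6.637.

P_adiabatic / P_isothermal ≈ 6.64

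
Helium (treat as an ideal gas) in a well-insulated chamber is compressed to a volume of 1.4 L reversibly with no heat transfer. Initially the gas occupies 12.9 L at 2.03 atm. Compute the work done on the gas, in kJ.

W ≈ 13.5 kJ

γ = 5/3 for a monatomic ideal gas.
P₂ = P₁(V₁/V₂)^γ = 2.03×(12.9/1.4)^(5/3) = 82.21 atm.
For a reversible adiabat, W_by_gas = (P₁V₁ − P₂V₂)/(γ−1).
W_by = (205700×0.0129 − 8.33×10^6×0.0014) / (2/3) = -13510 J.
W_on_gas = −W_by = 13510 J.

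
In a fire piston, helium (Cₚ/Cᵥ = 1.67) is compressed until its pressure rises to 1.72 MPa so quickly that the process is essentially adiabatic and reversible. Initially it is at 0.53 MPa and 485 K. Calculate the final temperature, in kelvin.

Along an adiabat T P^((1−γ)/γ) is constant, so T₂ = T₁ (P₂/P₁)^((γ−1)/γ).
T₂ = 485 × (1.72/0.53)^(0.401) = 777.8 K.

T₂ ≈ 778 K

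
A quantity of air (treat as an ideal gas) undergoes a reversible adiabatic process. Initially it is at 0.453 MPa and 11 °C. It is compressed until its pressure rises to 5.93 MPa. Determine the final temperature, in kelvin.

T₂ ≈ 592 K

Along an adiabat T P^((1−γ)/γ) is constant, so T₂ = T₁ (P₂/P₁)^((γ−1)/γ).
For a diatomic ideal gas γ = 7/5, so (γ−1)/γ = 2/7.
T₁ = 11 °C = 284.1 K.
T₂ = 284.1 × (5.93/0.453)^(2/7) = 592.5 K.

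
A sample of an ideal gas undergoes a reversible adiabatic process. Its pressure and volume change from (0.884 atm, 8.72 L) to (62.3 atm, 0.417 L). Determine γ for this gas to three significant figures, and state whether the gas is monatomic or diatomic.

γ ≈ 1.40; diatomic

PV^γ = const ⇒ γ = ln(P₂/P₁) / ln(V₁/V₂).
γ = ln(62.3/0.884) / ln(8.72/0.417) = 1.4.
γ ≈ 1.40 is close to 7/5, so the gas is diatomic.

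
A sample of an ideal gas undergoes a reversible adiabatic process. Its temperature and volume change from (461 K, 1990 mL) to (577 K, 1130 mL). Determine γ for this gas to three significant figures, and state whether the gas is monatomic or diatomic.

γ ≈ 1.40; diatomic

TV^(γ−1) = const ⇒ γ − 1 = ln(T₂/T₁) / ln(V₁/V₂).
γ = 1 + ln(577/461) / ln(1990/1130) = 1.397.
γ ≈ 1.40 is close to 7/5, so the gas is diatomic.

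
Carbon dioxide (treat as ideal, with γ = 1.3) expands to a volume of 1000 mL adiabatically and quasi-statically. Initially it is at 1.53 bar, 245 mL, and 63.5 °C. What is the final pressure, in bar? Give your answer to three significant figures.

P₂ ≈ 0.246 bar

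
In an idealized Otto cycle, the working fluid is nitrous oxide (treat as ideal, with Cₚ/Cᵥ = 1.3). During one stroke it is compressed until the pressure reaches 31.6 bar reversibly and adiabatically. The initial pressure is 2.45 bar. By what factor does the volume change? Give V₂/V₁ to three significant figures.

V₂/V₁ ≈ 0.140

From PV^γ = const, V₂/V₁ = (P₁/P₂)^(1/γ).
V₂/V₁ = (2.45/31.6)^(0.769) = 0.1399.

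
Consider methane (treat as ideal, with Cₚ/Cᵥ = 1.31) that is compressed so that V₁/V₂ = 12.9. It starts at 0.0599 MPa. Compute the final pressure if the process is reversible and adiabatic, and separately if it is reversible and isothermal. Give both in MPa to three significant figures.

Isothermal: P₂ = P₁(V₁/V₂) = 0.0599×12.9 = 0.7727 MPa.
Adiabatic: P₂ = P₁(V₁/V₂)^γ = 0.0599×12.9^(1.31) = 1.707 MPa.

adiabatic: 1.71 MPa; isothermal: 0.773 MPa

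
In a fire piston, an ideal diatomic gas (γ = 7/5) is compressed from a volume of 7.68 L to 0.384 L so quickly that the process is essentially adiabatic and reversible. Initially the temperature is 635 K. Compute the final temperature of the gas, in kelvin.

For a reversible adiabat TV^(γ−1) is constant, so T₂ = T₁ (V₁/V₂)^(γ−1).
T₂ = 635 × (7.68/0.384)^(2/5) = 2105 K.

T₂ ≈ 2100 K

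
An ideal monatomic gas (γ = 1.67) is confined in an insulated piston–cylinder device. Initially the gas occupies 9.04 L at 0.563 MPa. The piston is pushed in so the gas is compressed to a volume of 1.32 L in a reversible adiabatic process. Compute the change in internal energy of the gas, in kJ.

ΔU ≈ 20.0 kJ

P₂ = P₁(V₁/V₂)^γ = 0.563×(9.04/1.32)^(1.67) = 13.99 MPa.
For a reversible adiabat, W_by_gas = (P₁V₁ − P₂V₂)/(γ−1).
W_by = (563000×0.00904 − 1.399×10^7×0.00132) / (0.67) = -19970 J.
Q = 0 ⇒ ΔU = −W_by = 19970 J.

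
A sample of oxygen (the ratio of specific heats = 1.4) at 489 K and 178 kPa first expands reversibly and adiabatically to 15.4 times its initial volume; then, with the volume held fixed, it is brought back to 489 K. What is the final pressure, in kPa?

P₃ ≈ 11.6 kPa

Adiabatic step (PV^γ = const): P₂ = 178×(1/15.4)^(1.4) = 3.872 kPa; T₂ = 489×(1/15.4)^(0.4) = 163.8 K.
Isochoric: P₃ = P₂(T₃/T₂) = 3.872 × (489/163.8) = 11.56 kPa.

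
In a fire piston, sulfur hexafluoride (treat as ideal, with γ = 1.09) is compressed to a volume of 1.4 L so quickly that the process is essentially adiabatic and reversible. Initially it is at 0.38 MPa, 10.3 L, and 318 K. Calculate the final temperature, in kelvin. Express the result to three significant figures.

Adiabatic: T₁V₁^(γ−1) = T₂V₂^(γ−1) ⇒ T₂ = T₁ (V₁/V₂)^(γ−1).
T₂ = 318 × (10.3/1.4)^(0.09) = 380.6 K.

T₂ ≈ 381 K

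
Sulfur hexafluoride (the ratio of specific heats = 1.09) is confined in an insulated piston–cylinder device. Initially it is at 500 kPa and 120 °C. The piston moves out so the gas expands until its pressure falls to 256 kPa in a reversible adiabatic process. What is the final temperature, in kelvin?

T₂ ≈ 372 K

Adiabatic: T₂/T₁ = (P₂/P₁)^((γ−1)/γ).
T₁ = 120 °C = 393.1 K.
T₂ = 393.1 × (256/500)^(0.0826) = 372 K.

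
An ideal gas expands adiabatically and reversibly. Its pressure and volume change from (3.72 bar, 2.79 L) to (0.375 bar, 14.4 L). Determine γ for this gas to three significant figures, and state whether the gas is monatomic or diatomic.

PV^γ = const ⇒ γ = ln(P₂/P₁) / ln(V₁/V₂).
γ = ln(0.375/3.72) / ln(2.79/14.4) = 1.398.
γ ≈ 1.40 is close to 7/5, so the gas is diatomic.

γ ≈ 1.40; diatomic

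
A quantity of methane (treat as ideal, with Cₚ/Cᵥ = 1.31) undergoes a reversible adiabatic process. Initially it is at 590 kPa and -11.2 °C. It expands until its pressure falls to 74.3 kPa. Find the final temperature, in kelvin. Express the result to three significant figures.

T₂ ≈ 160 K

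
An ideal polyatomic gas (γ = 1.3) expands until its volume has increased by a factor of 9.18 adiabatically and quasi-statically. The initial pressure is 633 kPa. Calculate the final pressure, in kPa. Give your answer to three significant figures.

Since PV^γ is constant along a reversible adiabat, P₂ = P₁ (V₁/V₂)^γ.
P₂ = 633 × (1/9.18)^(1.3) = 35.46 kPa.

P₂ ≈ 35.5 kPa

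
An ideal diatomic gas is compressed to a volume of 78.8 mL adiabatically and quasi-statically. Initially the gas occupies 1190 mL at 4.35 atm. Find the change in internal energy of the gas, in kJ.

γ = 7/5 for a diatomic ideal gas.
P₂ = P₁(V₁/V₂)^γ = 4.35×(1190/78.8)^(7/5) = 194.6 atm.
For a reversible adiabat, W_by_gas = (P₁V₁ − P₂V₂)/(γ−1).
W_by = (440800×0.00119 − 1.972×10^7×7.88×10^-5) / (2/5) = -2573 J.
Q = 0 ⇒ ΔU = −W_by = 2573 J.

ΔU ≈ 2.57 kJ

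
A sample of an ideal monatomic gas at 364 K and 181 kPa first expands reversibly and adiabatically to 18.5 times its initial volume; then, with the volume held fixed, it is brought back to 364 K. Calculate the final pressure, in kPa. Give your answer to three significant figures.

For a monatomic ideal gas γ = 5/3.
Adiabatic step (PV^γ = const): P₂ = 181×(1/18.5)^(5/3) = 1.399 kPa; T₂ = 364×(1/18.5)^(2/3) = 52.04 K.
Isochoric: P₃ = P₂(T₃/T₂) = 1.399 × (364/52.04) = 9.784 kPa.

P₃ ≈ 9.78 kPa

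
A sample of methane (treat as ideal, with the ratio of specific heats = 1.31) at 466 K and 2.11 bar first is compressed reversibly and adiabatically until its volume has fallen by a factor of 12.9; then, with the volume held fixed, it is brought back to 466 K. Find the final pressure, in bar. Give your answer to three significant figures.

P₃ ≈ 27.2 bar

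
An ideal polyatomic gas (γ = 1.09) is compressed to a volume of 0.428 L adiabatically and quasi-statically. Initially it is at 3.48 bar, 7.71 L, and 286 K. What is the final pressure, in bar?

Since PV^γ is constant along a reversible adiabat, P₂ = P₁ (V₁/V₂)^γ.
P₂ = 3.48 × (7.71/0.428)^(1.09) = 81.32 bar.

P₂ ≈ 81.3 bar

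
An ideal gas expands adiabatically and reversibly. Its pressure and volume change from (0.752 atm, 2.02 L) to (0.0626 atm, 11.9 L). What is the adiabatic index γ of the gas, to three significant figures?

γ ≈ 1.40

PV^γ = const ⇒ γ = ln(P₂/P₁) / ln(V₁/V₂).
γ = ln(0.0626/0.752) / ln(2.02/11.9) = 1.402.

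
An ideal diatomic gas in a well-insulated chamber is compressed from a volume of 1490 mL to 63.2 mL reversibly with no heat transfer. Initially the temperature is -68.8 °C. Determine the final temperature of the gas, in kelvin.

T₂ ≈ 723 K

For a reversible adiabat TV^(γ−1) is constant, so T₂ = T₁ (V₁/V₂)^(γ−1).
For a diatomic ideal gas γ = 7/5, so γ−1 = 2/5.
T₁ = -68.8 °C = 204.3 K.
T₂ = 204.3 × (1490/63.2)^(2/5) = 723.4 K.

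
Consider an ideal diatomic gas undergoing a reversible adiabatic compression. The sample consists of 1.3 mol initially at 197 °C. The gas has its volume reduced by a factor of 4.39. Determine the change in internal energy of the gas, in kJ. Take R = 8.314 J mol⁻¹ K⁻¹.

ΔU ≈ 10.3 kJ

Adiabatic: T₁V₁^(γ−1) = T₂V₂^(γ−1) ⇒ T₂ = T₁ (V₁/V₂)^(γ−1).
γ = 7/5 for a diatomic ideal gas, so γ−1 = 2/5.
T₁ = 197 °C = 470.1 K.
T₂ = 470.1 × 4.39^(2/5) = 849.6 K.
Q = 0, so ΔU = W_on_gas = nCᵥΔT with Cᵥ = R/(γ−1) = 20.79 J/(mol·K).
ΔU = 1.3 × 20.79 × (849.6 − 470.1) = 10250 J.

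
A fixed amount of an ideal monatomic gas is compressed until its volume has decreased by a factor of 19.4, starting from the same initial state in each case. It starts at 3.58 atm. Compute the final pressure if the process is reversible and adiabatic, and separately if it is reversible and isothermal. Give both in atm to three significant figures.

adiabatic: 501 atm; isothermal: 69.5 atm

For a monatomic ideal gas γ = 5/3.
Isothermal: P₂ = P₁(V₁/V₂) = 3.58×19.4 = 69.45 atm.
Adiabatic: P₂ = P₁(V₁/V₂)^γ = 3.58×19.4^(5/3) = 501.4 atm.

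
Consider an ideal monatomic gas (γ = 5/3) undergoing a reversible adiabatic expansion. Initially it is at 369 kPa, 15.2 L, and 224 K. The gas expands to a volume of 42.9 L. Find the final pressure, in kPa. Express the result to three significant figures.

P₂ ≈ 65.5 kPa

Adiabatic: P₁V₁^γ = P₂V₂^γ ⇒ P₂ = P₁ (V₁/V₂)^γ.
P₂ = 369 × (15.2/42.9)^(5/3) = 65.46 kPa.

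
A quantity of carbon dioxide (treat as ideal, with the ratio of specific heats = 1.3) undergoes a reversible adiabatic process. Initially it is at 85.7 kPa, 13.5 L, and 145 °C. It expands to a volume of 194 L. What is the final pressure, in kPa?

Since PV^γ is constant along a reversible adiabat, P₂ = P₁ (V₁/V₂)^γ.
P₂ = 85.7 × (13.5/194)^(1.3) = 2.681 kPa.

P₂ ≈ 2.68 kPa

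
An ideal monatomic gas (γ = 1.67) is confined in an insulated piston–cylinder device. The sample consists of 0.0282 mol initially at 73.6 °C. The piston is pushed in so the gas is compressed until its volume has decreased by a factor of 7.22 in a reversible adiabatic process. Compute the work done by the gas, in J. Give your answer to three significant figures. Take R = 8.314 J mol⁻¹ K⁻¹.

Adiabatic: T₁V₁^(γ−1) = T₂V₂^(γ−1) ⇒ T₂ = T₁ (V₁/V₂)^(γ−1).
T₁ = 73.6 °C = 346.8 K.
T₂ = 346.8 × 7.22^(0.67) = 1304 K.
Q = 0, so ΔU = W_on_gas = nCᵥΔT with Cᵥ = R/(γ−1) = 12.41 J/(mol·K).
ΔU = 0.0282 × 12.41 × (1304 − 346.8) = 334.9 J.
Work done by the gas = −ΔU = -334.9 J.

W ≈ -335 J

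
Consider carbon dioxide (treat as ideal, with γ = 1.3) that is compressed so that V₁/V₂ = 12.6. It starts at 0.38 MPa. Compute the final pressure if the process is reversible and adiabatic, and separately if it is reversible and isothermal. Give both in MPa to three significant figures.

adiabatic: 10.2 MPa; isothermal: 4.79 MPa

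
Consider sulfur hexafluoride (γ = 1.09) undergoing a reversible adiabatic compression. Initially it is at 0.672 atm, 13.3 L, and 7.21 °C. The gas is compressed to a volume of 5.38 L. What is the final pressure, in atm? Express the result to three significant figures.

P₂ ≈ 1.80 atm

Since PV^γ is constant along a reversible adiabat, P₂ = P₁ (V₁/V₂)^γ.
P₂ = 0.672 × (13.3/5.38)^(1.09) = 1.802 atm.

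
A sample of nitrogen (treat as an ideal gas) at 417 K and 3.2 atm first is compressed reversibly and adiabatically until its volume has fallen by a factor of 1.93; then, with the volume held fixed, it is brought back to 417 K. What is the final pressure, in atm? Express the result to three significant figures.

For a diatomic ideal gas γ = 7/5.
Adiabatic step (PV^γ = const): P₂ = 3.2×1.93^(7/5) = 8.034 atm; T₂ = 417×1.93^(2/5) = 542.4 K.
Isochoric: P₃ = P₂(T₃/T₂) = 8.034 × (417/542.4) = 6.176 atm.

P₃ ≈ 6.18 atm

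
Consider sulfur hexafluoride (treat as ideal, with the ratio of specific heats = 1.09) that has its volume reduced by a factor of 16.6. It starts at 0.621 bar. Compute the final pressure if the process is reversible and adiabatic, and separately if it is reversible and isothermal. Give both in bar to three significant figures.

adiabatic: 13.3 bar; isothermal: 10.3 bar

Isothermal: P₂ = P₁(V₁/V₂) = 0.621×16.6 = 10.31 bar.
Adiabatic: P₂ = P₁(V₁/V₂)^γ = 0.621×16.6^(1.09) = 13.27 bar.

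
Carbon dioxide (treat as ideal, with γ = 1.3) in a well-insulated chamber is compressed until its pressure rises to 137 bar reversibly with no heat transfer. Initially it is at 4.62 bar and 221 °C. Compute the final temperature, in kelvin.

Along an adiabat T P^((1−γ)/γ) is constant, so T₂ = T₁ (P₂/P₁)^((γ−1)/γ).
T₁ = 221 °C = 494.1 K.
T₂ = 494.1 × (137/4.62)^(0.231) = 1080 K.

T₂ ≈ 1080 K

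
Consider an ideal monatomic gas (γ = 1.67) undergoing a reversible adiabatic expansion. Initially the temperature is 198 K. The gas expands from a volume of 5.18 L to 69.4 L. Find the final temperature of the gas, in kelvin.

Adiabatic: T₁V₁^(γ−1) = T₂V₂^(γ−1) ⇒ T₂ = T₁ (V₁/V₂)^(γ−1).
T₂ = 198 × (5.18/69.4)^(0.67) = 34.8 K.

T₂ ≈ 34.8 K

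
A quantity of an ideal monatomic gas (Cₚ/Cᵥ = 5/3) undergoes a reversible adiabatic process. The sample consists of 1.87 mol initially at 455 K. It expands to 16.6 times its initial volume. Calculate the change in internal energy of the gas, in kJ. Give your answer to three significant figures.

Adiabatic: T₁V₁^(γ−1) = T₂V₂^(γ−1) ⇒ T₂ = T₁ (V₁/V₂)^(γ−1).
T₂ = 455 × (1/16.6)^(2/3) = 69.92 K.
Q = 0, so ΔU = W_on_gas = nCᵥΔT with Cᵥ = R/(γ−1) = 12.47 J/(mol·K).
ΔU = 1.87 × 12.47 × (69.92 − 455) = -8980 J.

ΔU ≈ -8.98 kJ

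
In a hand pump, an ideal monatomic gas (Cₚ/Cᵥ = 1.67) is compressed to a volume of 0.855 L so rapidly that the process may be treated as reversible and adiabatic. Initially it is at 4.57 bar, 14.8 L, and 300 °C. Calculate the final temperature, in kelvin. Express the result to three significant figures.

For a reversible adiabat TV^(γ−1) is constant, so T₂ = T₁ (V₁/V₂)^(γ−1).
T₁ = 300 °C = 573.1 K.
T₂ = 573.1 × (14.8/0.855)^(0.67) = 3872 K.

T₂ ≈ 3870 K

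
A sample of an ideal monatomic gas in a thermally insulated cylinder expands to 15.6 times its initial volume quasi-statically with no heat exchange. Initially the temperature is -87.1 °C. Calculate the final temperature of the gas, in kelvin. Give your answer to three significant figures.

For a reversible adiabat TV^(γ−1) is constant, so T₂ = T₁ (V₁/V₂)^(γ−1).
For a monatomic ideal gas γ = 5/3, so γ−1 = 2/3.
T₁ = -87.1 °C = 186 K.
T₂ = 186 × (1/15.6)^(2/3) = 29.8 K.

T₂ ≈ 29.8 K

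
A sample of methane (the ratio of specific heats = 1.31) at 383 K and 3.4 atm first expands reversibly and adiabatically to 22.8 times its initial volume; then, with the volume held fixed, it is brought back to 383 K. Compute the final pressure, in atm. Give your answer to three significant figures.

Adiabatic step (PV^γ = const): P₂ = 3.4×(1/22.8)^(1.31) = 0.05657 atm; T₂ = 383×(1/22.8)^(0.31) = 145.3 K.
Isochoric: P₃ = P₂(T₃/T₂) = 0.05657 × (383/145.3) = 0.1491 atm.

P₃ ≈ 0.149 atm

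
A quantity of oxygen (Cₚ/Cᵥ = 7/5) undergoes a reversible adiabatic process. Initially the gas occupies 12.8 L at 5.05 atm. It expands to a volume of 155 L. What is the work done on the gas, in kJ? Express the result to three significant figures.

P₂ = P₁(V₁/V₂)^γ = 5.05×(12.8/155)^(7/5) = 0.1538 atm.
For a reversible adiabat, W_by_gas = (P₁V₁ − P₂V₂)/(γ−1).
W_by = (511700×0.0128 − 15580×0.155) / (2/5) = 10340 J.
W_on_gas = −W_by = -10340 J.

W ≈ -10.3 kJ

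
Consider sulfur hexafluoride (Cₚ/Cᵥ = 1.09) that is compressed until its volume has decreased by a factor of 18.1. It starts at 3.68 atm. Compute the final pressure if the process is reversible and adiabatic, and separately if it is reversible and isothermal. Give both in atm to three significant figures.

adiabatic: 86.4 atm; isothermal: 66.6 atm

Isothermal: P₂ = P₁(V₁/V₂) = 3.68×18.1 = 66.61 atm.
Adiabatic: P₂ = P₁(V₁/V₂)^γ = 3.68×18.1^(1.09) = 86.44 atm.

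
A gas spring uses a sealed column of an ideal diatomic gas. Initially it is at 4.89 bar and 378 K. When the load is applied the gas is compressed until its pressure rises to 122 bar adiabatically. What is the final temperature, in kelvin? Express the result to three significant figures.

Adiabatic: T₂/T₁ = (P₂/P₁)^((γ−1)/γ).
For a diatomic ideal gas γ = 7/5, so (γ−1)/γ = 2/7.
T₂ = 378 × (122/4.89)^(2/7) = 947.7 K.

T₂ ≈ 948 K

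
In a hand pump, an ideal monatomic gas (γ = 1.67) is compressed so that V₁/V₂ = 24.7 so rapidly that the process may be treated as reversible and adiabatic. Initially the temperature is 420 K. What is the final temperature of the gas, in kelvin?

Adiabatic: T₁V₁^(γ−1) = T₂V₂^(γ−1) ⇒ T₂ = T₁ (V₁/V₂)^(γ−1).
T₂ = 420 × 24.7^(0.67) = 3600 K.

T₂ ≈ 3600 K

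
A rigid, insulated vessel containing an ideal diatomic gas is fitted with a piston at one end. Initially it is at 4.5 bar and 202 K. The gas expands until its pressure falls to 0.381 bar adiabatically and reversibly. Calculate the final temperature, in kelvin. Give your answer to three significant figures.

T₂ ≈ 99.8 K

Along an adiabat T P^((1−γ)/γ) is constant, so T₂ = T₁ (P₂/P₁)^((γ−1)/γ).
For a diatomic ideal gas γ = 7/5, so (γ−1)/γ = 2/7.
T₂ = 202 × (0.381/4.5)^(2/7) = 99.77 K.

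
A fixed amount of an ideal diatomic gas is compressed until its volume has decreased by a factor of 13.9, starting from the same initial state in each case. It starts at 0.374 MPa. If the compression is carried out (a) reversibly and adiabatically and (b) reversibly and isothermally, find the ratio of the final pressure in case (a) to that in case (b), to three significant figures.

P_adiabatic / P_isothermal ≈ 2.87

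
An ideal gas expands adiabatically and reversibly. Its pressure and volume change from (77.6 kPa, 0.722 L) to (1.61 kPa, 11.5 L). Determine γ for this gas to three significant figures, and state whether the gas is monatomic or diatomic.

PV^γ = const ⇒ γ = ln(P₂/P₁) / ln(V₁/V₂).
γ = ln(1.61/77.6) / ln(0.722/11.5) = 1.4.
γ ≈ 1.40 is close to 7/5, so the gas is diatomic.

γ ≈ 1.40; diatomic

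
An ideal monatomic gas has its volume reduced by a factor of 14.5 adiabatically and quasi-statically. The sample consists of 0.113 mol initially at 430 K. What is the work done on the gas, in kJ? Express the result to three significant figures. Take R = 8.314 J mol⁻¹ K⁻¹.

W ≈ 3.00 kJ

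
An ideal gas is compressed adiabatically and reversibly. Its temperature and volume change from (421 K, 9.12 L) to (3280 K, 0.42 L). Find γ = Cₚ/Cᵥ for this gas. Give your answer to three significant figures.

γ ≈ 1.67

TV^(γ−1) = const ⇒ γ − 1 = ln(T₂/T₁) / ln(V₁/V₂).
γ = 1 + ln(3280/421) / ln(9.12/0.42) = 1.667.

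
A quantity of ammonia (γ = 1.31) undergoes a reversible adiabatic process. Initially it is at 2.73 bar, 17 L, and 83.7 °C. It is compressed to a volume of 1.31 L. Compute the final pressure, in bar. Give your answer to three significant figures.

P₂ ≈ 78.4 bar

Since PV^γ is constant along a reversible adiabat, P₂ = P₁ (V₁/V₂)^γ.
P₂ = 2.73 × (17/1.31)^(1.31) = 78.42 bar.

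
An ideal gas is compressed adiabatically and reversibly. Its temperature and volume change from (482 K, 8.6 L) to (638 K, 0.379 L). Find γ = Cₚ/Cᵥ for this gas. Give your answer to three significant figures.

TV^(γ−1) = const ⇒ γ − 1 = ln(T₂/T₁) / ln(V₁/V₂).
γ = 1 + ln(638/482) / ln(8.6/0.379) = 1.09.

γ ≈ 1.09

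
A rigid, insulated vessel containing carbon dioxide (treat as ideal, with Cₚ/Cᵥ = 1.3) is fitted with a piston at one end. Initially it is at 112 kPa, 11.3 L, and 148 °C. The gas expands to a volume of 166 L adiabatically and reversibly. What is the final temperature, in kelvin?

For a reversible adiabat TV^(γ−1) is constant, so T₂ = T₁ (V₁/V₂)^(γ−1).
T₁ = 148 °C = 421.1 K.
T₂ = 421.1 × (11.3/166)^(0.3) = 188.1 K.

T₂ ≈ 188 K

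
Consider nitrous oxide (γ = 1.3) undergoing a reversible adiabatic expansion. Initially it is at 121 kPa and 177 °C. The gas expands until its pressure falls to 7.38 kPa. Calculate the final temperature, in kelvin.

T₂ ≈ 236 K

Adiabatic: T₂/T₁ = (P₂/P₁)^((γ−1)/γ).
T₁ = 177 °C = 450.1 K.
T₂ = 450.1 × (7.38/121)^(0.231) = 236.1 K.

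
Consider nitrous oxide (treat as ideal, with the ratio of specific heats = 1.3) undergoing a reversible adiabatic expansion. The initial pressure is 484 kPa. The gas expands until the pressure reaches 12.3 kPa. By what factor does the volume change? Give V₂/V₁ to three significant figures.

V₂/V₁ ≈ 16.9

From PV^γ = const, V₂/V₁ = (P₁/P₂)^(1/γ).
V₂/V₁ = (484/12.3)^(0.769) = 16.86.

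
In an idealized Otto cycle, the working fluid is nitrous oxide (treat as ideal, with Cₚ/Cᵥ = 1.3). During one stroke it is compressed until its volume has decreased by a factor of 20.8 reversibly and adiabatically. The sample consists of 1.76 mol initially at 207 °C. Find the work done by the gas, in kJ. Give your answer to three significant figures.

W ≈ -34.8 kJ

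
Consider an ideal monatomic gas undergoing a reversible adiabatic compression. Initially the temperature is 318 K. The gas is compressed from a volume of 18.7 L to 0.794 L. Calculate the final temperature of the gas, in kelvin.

Adiabatic: T₁V₁^(γ−1) = T₂V₂^(γ−1) ⇒ T₂ = T₁ (V₁/V₂)^(γ−1).
For a monatomic ideal gas γ = 5/3, so γ−1 = 2/3.
T₂ = 318 × (18.7/0.794)^(2/3) = 2613 K.

T₂ ≈ 2610 K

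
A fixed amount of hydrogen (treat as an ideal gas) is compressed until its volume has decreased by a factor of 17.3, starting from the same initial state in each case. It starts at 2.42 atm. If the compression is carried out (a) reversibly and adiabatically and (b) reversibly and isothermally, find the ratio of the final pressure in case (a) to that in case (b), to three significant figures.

For a diatomic ideal gas γ = 7/5.
Isothermal: P_b = P₁(V₁/V₂) = 2.42×17.3.
Adiabatic: P_a = P₁(V₁/V₂)^γ = 2.42×17.3^(7/5).
P_a/P_b = (V₁/V₂)^(γ−1) = 17.3^(2/5) = 3.128.

P_adiabatic / P_isothermal ≈ 3.13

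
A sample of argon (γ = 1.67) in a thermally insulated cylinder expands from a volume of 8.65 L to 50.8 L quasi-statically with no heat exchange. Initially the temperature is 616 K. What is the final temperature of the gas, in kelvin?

For a reversible adiabat TV^(γ−1) is constant, so T₂ = T₁ (V₁/V₂)^(γ−1).
T₂ = 616 × (8.65/50.8)^(0.67) = 188.1 K.

T₂ ≈ 188 K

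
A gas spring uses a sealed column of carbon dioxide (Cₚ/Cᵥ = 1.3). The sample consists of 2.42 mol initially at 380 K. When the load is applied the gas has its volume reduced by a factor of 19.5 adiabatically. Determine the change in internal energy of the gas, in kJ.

ΔU ≈ 36.6 kJ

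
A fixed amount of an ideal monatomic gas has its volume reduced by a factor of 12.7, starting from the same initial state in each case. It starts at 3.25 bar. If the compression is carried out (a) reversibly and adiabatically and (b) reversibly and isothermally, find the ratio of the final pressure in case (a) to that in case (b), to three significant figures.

P_adiabatic / P_isothermal ≈ 5.44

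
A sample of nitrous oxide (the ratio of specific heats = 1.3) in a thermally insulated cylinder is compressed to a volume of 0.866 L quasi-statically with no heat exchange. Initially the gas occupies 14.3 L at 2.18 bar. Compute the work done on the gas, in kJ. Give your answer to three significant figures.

W ≈ 13.7 kJ

P₂ = P₁(V₁/V₂)^γ = 2.18×(14.3/0.866)^(1.3) = 83.49 bar.
For a reversible adiabat, W_by_gas = (P₁V₁ − P₂V₂)/(γ−1).
W_by = (218000×0.0143 − 8.349×10^6×0.000866) / (0.3) = -13710 J.
W_on_gas = −W_by = 13710 J.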